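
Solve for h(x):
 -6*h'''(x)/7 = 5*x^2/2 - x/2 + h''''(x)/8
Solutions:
 h(x) = C1 + C2*x + C3*x^2 + C4*exp(-48*x/7) - 7*x^5/144 + 413*x^4/6912 - 2891*x^3/82944


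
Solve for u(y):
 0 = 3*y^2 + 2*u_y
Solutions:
 u(y) = C1 - y^3/2


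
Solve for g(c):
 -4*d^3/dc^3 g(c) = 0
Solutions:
 g(c) = C1 + C2*c + C3*c^2


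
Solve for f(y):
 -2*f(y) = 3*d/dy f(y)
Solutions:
 f(y) = C1*exp(-2*y/3)


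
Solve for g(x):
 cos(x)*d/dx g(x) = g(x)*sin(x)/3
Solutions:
 g(x) = C1/cos(x)^(1/3)


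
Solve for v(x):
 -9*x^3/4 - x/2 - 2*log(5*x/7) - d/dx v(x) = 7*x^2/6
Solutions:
 v(x) = C1 - 9*x^4/16 - 7*x^3/18 - x^2/4 - 2*x*log(x) - 2*x*log(5) + 2*x + 2*x*log(7)


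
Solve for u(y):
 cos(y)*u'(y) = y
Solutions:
 u(y) = C1 + Integral(y/cos(y), y)


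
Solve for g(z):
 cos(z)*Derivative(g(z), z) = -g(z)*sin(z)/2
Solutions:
 g(z) = C1*sqrt(cos(z))


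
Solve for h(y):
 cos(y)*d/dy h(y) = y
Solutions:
 h(y) = C1 + Integral(y/cos(y), y)


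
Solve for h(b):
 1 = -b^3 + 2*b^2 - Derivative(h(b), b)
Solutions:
 h(b) = C1 - b^4/4 + 2*b^3/3 - b


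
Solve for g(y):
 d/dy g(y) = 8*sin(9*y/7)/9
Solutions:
 g(y) = C1 - 56*cos(9*y/7)/81


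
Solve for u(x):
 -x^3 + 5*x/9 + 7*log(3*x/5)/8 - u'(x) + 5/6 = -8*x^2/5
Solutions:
 u(x) = C1 - x^4/4 + 8*x^3/15 + 5*x^2/18 + 7*x*log(x)/8 - 7*x*log(5)/8 - x/24 + 7*x*log(3)/8


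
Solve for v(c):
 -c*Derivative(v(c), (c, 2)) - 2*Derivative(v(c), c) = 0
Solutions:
 v(c) = C1 + C2/c


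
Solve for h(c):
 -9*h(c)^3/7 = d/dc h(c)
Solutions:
 h(c) = -sqrt(14)*sqrt(-1/(C1 - 9*c))/2
 h(c) = sqrt(14)*sqrt(-1/(C1 - 9*c))/2


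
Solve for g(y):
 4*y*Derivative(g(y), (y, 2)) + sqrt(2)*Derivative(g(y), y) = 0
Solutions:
 g(y) = C1 + C2*y^(1 - sqrt(2)/4)


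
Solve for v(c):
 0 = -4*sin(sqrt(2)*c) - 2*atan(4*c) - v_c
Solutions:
 v(c) = C1 - 2*c*atan(4*c) + log(16*c^2 + 1)/4 + 2*sqrt(2)*cos(sqrt(2)*c)


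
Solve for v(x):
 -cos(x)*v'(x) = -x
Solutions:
 v(x) = C1 + Integral(x/cos(x), x)


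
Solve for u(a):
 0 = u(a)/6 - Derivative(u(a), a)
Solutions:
 u(a) = C1*exp(a/6)


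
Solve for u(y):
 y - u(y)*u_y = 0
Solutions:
 u(y) = -sqrt(C1 + y^2)
 u(y) = sqrt(C1 + y^2)


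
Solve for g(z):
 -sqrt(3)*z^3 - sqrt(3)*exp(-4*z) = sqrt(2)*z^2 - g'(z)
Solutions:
 g(z) = C1 + sqrt(3)*z^4/4 + sqrt(2)*z^3/3 - sqrt(3)*exp(-4*z)/4


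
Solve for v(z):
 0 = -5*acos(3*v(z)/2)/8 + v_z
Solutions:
 Integral(1/acos(3*_y/2), (_y, v(z))) = C1 + 5*z/8


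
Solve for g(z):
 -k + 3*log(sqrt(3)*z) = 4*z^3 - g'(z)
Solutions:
 g(z) = C1 + k*z + z^4 - 3*z*log(z) - 3*z*log(3)/2 + 3*z


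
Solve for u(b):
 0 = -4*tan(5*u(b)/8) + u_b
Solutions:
 u(b) = -8*asin(C1*exp(5*b/2))/5 + 8*pi/5
 u(b) = 8*asin(C1*exp(5*b/2))/5


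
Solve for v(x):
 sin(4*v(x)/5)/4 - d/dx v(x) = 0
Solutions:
 -x/4 + 5*log(cos(4*v(x)/5) - 1)/8 - 5*log(cos(4*v(x)/5) + 1)/8 = C1


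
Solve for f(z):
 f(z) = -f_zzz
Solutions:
 f(z) = C3*exp(-z) + (C1*sin(sqrt(3)*z/2) + C2*cos(sqrt(3)*z/2))*exp(z/2)


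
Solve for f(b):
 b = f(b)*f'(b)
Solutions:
 f(b) = -sqrt(C1 + b^2)
 f(b) = sqrt(C1 + b^2)


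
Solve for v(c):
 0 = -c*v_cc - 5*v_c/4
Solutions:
 v(c) = C1 + C2/c^(1/4)


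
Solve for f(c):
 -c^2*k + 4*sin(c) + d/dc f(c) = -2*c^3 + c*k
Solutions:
 f(c) = C1 - c^4/2 + c^3*k/3 + c^2*k/2 + 4*cos(c)


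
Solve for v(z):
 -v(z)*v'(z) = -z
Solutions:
 v(z) = -sqrt(C1 + z^2)
 v(z) = sqrt(C1 + z^2)


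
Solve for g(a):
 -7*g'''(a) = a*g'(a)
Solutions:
 g(a) = C1 + Integral(C2*airyai(-7^(2/3)*a/7) + C3*airybi(-7^(2/3)*a/7), a)


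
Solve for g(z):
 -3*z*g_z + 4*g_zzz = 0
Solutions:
 g(z) = C1 + Integral(C2*airyai(6^(1/3)*z/2) + C3*airybi(6^(1/3)*z/2), z)


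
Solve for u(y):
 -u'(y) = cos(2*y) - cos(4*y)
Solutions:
 u(y) = C1 - sin(2*y)/2 + sin(4*y)/4


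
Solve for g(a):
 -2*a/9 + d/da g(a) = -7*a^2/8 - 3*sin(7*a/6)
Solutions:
 g(a) = C1 - 7*a^3/24 + a^2/9 + 18*cos(7*a/6)/7


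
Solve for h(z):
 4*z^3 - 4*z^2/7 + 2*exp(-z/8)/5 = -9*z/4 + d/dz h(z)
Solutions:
 h(z) = C1 + z^4 - 4*z^3/21 + 9*z^2/8 - 16*exp(-z/8)/5


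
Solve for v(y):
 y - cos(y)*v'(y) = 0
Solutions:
 v(y) = C1 + Integral(y/cos(y), y)


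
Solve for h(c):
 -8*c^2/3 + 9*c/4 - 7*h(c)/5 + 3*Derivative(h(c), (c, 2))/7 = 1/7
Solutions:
 h(c) = C1*exp(-7*sqrt(15)*c/15) + C2*exp(7*sqrt(15)*c/15) - 40*c^2/21 + 45*c/28 - 435/343


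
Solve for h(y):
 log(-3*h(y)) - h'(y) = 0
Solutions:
 -Integral(1/(log(-_y) + log(3)), (_y, h(y))) = C1 - y


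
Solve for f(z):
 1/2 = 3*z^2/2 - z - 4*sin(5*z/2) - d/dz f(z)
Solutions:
 f(z) = C1 + z^3/2 - z^2/2 - z/2 + 8*cos(5*z/2)/5


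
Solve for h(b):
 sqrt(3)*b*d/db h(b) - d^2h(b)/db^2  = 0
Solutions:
 h(b) = C1 + C2*erfi(sqrt(2)*3^(1/4)*b/2)


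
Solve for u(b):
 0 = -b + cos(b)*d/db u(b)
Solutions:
 u(b) = C1 + Integral(b/cos(b), b)


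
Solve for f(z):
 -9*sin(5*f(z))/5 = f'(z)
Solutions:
 f(z) = -acos((-C1 - exp(18*z))/(C1 - exp(18*z)))/5 + 2*pi/5
 f(z) = acos((-C1 - exp(18*z))/(C1 - exp(18*z)))/5


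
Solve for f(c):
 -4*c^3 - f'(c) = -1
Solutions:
 f(c) = C1 - c^4 + c


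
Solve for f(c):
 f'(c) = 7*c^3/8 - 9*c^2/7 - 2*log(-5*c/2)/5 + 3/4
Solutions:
 f(c) = C1 + 7*c^4/32 - 3*c^3/7 - 2*c*log(-c)/5 + c*(-8*log(5) + 8*log(2) + 23)/20


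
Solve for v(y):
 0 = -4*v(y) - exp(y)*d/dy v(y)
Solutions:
 v(y) = C1*exp(4*exp(-y))


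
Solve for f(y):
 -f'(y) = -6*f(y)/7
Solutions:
 f(y) = C1*exp(6*y/7)


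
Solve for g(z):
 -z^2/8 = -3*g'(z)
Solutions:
 g(z) = C1 + z^3/72


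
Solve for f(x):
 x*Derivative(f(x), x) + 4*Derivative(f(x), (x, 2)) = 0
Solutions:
 f(x) = C1 + C2*erf(sqrt(2)*x/4)


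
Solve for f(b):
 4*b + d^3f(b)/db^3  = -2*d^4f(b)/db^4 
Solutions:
 f(b) = C1 + C2*b + C3*b^2 + C4*exp(-b/2) - b^4/6 + 4*b^3/3


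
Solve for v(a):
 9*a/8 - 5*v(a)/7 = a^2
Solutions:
 v(a) = 7*a*(9 - 8*a)/40


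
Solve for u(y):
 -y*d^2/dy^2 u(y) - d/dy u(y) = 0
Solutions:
 u(y) = C1 + C2*log(y)


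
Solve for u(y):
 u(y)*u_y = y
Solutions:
 u(y) = -sqrt(C1 + y^2)
 u(y) = sqrt(C1 + y^2)


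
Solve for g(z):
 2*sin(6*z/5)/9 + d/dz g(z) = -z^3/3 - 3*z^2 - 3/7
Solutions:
 g(z) = C1 - z^4/12 - z^3 - 3*z/7 + 5*cos(6*z/5)/27


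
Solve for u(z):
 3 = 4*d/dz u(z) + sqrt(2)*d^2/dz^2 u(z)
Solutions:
 u(z) = C1 + C2*exp(-2*sqrt(2)*z) + 3*z/4


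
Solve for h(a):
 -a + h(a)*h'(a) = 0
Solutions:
 h(a) = -sqrt(C1 + a^2)
 h(a) = sqrt(C1 + a^2)


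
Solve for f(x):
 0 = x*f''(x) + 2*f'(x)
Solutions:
 f(x) = C1 + C2/x


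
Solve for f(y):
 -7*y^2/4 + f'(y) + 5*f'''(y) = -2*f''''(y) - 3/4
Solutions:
 f(y) = C1 + C2*exp(y*(-10 + 25/(12*sqrt(114) + 179)^(1/3) + (12*sqrt(114) + 179)^(1/3))/12)*sin(sqrt(3)*y*(-(12*sqrt(114) + 179)^(1/3) + 25/(12*sqrt(114) + 179)^(1/3))/12) + C3*exp(y*(-10 + 25/(12*sqrt(114) + 179)^(1/3) + (12*sqrt(114) + 179)^(1/3))/12)*cos(sqrt(3)*y*(-(12*sqrt(114) + 179)^(1/3) + 25/(12*sqrt(114) + 179)^(1/3))/12) + C4*exp(-y*(25/(12*sqrt(114) + 179)^(1/3) + 5 + (12*sqrt(114) + 179)^(1/3))/6) + 7*y^3/12 - 73*y/4


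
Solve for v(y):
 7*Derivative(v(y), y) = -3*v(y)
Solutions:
 v(y) = C1*exp(-3*y/7)


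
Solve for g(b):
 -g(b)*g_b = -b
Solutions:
 g(b) = -sqrt(C1 + b^2)
 g(b) = sqrt(C1 + b^2)


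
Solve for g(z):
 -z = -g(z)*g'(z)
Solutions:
 g(z) = -sqrt(C1 + z^2)
 g(z) = sqrt(C1 + z^2)


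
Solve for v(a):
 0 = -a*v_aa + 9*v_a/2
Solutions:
 v(a) = C1 + C2*a^(11/2)


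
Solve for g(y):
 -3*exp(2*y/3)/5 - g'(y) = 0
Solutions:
 g(y) = C1 - 9*exp(2*y/3)/10


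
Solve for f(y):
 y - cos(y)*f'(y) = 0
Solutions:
 f(y) = C1 + Integral(y/cos(y), y)


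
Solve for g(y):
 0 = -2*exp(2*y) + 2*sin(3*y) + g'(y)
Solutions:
 g(y) = C1 + exp(2*y) + 2*cos(3*y)/3


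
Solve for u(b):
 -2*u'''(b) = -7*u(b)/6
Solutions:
 u(b) = C3*exp(126^(1/3)*b/6) + (C1*sin(14^(1/3)*3^(1/6)*b/4) + C2*cos(14^(1/3)*3^(1/6)*b/4))*exp(-126^(1/3)*b/12)


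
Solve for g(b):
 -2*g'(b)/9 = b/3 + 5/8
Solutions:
 g(b) = C1 - 3*b^2/4 - 45*b/16


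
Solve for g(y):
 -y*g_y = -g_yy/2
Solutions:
 g(y) = C1 + C2*erfi(y)


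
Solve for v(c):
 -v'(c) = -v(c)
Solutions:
 v(c) = C1*exp(c)


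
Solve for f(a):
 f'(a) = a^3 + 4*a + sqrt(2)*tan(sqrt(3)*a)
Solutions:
 f(a) = C1 + a^4/4 + 2*a^2 - sqrt(6)*log(cos(sqrt(3)*a))/3


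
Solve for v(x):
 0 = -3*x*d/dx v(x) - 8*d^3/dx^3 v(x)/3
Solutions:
 v(x) = C1 + Integral(C2*airyai(-3^(2/3)*x/2) + C3*airybi(-3^(2/3)*x/2), x)


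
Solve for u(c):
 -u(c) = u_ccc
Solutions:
 u(c) = C3*exp(-c) + (C1*sin(sqrt(3)*c/2) + C2*cos(sqrt(3)*c/2))*exp(c/2)


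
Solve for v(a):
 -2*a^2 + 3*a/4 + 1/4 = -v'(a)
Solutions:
 v(a) = C1 + 2*a^3/3 - 3*a^2/8 - a/4


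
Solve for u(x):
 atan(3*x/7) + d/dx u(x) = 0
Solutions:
 u(x) = C1 - x*atan(3*x/7) + 7*log(9*x^2 + 49)/6


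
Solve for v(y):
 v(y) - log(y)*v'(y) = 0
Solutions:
 v(y) = C1*exp(li(y))


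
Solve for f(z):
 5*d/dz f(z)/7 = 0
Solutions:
 f(z) = C1


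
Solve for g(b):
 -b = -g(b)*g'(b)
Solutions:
 g(b) = -sqrt(C1 + b^2)
 g(b) = sqrt(C1 + b^2)


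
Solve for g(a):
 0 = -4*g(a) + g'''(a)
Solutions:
 g(a) = C3*exp(2^(2/3)*a) + (C1*sin(2^(2/3)*sqrt(3)*a/2) + C2*cos(2^(2/3)*sqrt(3)*a/2))*exp(-2^(2/3)*a/2)


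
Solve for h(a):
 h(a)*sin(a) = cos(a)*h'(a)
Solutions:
 h(a) = C1/cos(a)


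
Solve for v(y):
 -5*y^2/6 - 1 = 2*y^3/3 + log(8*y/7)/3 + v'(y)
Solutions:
 v(y) = C1 - y^4/6 - 5*y^3/18 - y*log(y)/3 - 2*y/3 + y*log(7^(1/3)/2)


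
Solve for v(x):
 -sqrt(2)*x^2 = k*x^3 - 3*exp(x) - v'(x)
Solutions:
 v(x) = C1 + k*x^4/4 + sqrt(2)*x^3/3 - 3*exp(x)


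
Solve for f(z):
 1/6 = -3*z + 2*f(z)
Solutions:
 f(z) = 3*z/2 + 1/12


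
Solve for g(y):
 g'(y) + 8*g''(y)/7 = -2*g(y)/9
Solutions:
 g(y) = (C1*sin(sqrt(7)*y/48) + C2*cos(sqrt(7)*y/48))*exp(-7*y/16)


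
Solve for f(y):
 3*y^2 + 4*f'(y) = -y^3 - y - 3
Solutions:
 f(y) = C1 - y^4/16 - y^3/4 - y^2/8 - 3*y/4


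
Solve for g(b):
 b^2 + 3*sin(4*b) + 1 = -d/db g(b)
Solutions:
 g(b) = C1 - b^3/3 - b + 3*cos(4*b)/4


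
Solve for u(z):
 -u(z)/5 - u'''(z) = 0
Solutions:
 u(z) = C3*exp(-5^(2/3)*z/5) + (C1*sin(sqrt(3)*5^(2/3)*z/10) + C2*cos(sqrt(3)*5^(2/3)*z/10))*exp(5^(2/3)*z/10)


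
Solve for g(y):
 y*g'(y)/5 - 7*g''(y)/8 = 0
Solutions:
 g(y) = C1 + C2*erfi(2*sqrt(35)*y/35)


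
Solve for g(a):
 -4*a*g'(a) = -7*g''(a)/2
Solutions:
 g(a) = C1 + C2*erfi(2*sqrt(7)*a/7)


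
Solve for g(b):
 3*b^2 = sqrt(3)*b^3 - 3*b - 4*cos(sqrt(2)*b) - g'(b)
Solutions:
 g(b) = C1 + sqrt(3)*b^4/4 - b^3 - 3*b^2/2 - 2*sqrt(2)*sin(sqrt(2)*b)


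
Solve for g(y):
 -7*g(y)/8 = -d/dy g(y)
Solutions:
 g(y) = C1*exp(7*y/8)


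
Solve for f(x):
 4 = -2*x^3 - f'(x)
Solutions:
 f(x) = C1 - x^4/2 - 4*x


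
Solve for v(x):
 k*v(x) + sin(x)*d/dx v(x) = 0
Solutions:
 v(x) = C1*exp(k*(-log(cos(x) - 1) + log(cos(x) + 1))/2)


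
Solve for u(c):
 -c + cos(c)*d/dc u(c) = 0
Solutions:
 u(c) = C1 + Integral(c/cos(c), c)


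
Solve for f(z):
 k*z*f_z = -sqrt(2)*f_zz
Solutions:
 f(z) = Piecewise((-2^(3/4)*sqrt(pi)*C1*erf(2^(1/4)*sqrt(k)*z/2)/(2*sqrt(k)) - C2, (k > 0) | (k < 0)), (-C1*z - C2, True))


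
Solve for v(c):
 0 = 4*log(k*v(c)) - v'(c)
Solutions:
 li(k*v(c))/k = C1 + 4*c


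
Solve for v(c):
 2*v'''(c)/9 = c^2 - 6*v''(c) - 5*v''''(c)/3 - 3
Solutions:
 v(c) = C1 + C2*c + c^4/72 - c^3/486 - 1295*c^2/4374 + (C3*sin(sqrt(809)*c/15) + C4*cos(sqrt(809)*c/15))*exp(-c/15)


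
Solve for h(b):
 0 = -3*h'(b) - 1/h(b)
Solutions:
 h(b) = -sqrt(C1 - 6*b)/3
 h(b) = sqrt(C1 - 6*b)/3


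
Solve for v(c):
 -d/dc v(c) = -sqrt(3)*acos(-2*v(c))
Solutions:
 Integral(1/acos(-2*_y), (_y, v(c))) = C1 + sqrt(3)*c


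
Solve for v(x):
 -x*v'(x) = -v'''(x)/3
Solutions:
 v(x) = C1 + Integral(C2*airyai(3^(1/3)*x) + C3*airybi(3^(1/3)*x), x)


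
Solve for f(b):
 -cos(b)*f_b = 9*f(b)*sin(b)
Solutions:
 f(b) = C1*cos(b)^9


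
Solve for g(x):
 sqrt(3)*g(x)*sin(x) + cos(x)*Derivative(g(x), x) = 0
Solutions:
 g(x) = C1*cos(x)^(sqrt(3))


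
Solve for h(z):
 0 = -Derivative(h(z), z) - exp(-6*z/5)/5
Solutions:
 h(z) = C1 + exp(-6*z/5)/6


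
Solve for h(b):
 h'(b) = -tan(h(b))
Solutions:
 h(b) = pi - asin(C1*exp(-b))
 h(b) = asin(C1*exp(-b))


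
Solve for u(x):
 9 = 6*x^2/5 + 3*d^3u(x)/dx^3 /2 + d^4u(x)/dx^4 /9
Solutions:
 u(x) = C1 + C2*x + C3*x^2 + C4*exp(-27*x/2) - x^5/75 + 2*x^4/405 + 10919*x^3/10935


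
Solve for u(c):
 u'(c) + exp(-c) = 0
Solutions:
 u(c) = C1 + exp(-c)


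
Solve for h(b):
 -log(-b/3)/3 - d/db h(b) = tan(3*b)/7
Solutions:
 h(b) = C1 - b*log(-b)/3 + b/3 + b*log(3)/3 + log(cos(3*b))/21


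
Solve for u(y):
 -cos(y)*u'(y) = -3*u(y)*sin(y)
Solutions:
 u(y) = C1/cos(y)^3


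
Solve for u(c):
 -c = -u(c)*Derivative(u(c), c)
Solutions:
 u(c) = -sqrt(C1 + c^2)
 u(c) = sqrt(C1 + c^2)


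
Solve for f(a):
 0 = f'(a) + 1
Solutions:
 f(a) = C1 - a


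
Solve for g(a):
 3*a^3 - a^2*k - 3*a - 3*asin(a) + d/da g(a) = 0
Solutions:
 g(a) = C1 - 3*a^4/4 + a^3*k/3 + 3*a^2/2 + 3*a*asin(a) + 3*sqrt(1 - a^2)


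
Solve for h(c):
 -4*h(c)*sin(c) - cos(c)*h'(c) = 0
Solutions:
 h(c) = C1*cos(c)^4


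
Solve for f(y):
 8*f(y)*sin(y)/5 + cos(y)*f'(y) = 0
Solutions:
 f(y) = C1*cos(y)^(8/5)


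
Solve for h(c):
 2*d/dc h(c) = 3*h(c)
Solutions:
 h(c) = C1*exp(3*c/2)


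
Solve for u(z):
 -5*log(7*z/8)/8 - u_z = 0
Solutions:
 u(z) = C1 - 5*z*log(z)/8 - 5*z*log(7)/8 + 5*z/8 + 15*z*log(2)/8


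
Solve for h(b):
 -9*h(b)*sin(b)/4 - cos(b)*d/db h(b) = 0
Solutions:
 h(b) = C1*cos(b)^(9/4)


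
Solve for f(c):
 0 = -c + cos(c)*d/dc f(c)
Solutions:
 f(c) = C1 + Integral(c/cos(c), c)


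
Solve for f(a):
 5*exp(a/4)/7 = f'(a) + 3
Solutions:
 f(a) = C1 - 3*a + 20*exp(a/4)/7


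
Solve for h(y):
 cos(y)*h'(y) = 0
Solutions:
 h(y) = C1


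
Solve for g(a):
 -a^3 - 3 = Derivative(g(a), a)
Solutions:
 g(a) = C1 - a^4/4 - 3*a


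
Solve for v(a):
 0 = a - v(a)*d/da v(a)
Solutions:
 v(a) = -sqrt(C1 + a^2)
 v(a) = sqrt(C1 + a^2)


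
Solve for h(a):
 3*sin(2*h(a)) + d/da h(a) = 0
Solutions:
 h(a) = pi - acos((-C1 - exp(12*a))/(C1 - exp(12*a)))/2
 h(a) = acos((-C1 - exp(12*a))/(C1 - exp(12*a)))/2


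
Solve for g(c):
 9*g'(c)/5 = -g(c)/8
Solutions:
 g(c) = C1*exp(-5*c/72)


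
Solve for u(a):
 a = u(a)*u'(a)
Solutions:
 u(a) = -sqrt(C1 + a^2)
 u(a) = sqrt(C1 + a^2)


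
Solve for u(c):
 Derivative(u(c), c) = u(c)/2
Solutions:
 u(c) = C1*exp(c/2)


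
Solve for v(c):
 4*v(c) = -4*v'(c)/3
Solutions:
 v(c) = C1*exp(-3*c)


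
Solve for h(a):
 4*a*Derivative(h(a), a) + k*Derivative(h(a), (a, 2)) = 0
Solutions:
 h(a) = C1 + C2*sqrt(k)*erf(sqrt(2)*a*sqrt(1/k))


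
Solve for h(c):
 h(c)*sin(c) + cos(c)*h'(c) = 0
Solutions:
 h(c) = C1*cos(c)


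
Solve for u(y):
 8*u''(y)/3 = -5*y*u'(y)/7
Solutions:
 u(y) = C1 + C2*erf(sqrt(105)*y/28)


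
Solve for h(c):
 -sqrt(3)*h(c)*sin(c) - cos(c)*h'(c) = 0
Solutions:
 h(c) = C1*cos(c)^(sqrt(3))


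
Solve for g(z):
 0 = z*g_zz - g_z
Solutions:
 g(z) = C1 + C2*z^2


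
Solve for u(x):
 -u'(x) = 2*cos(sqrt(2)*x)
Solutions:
 u(x) = C1 - sqrt(2)*sin(sqrt(2)*x)


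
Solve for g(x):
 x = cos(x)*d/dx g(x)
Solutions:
 g(x) = C1 + Integral(x/cos(x), x)


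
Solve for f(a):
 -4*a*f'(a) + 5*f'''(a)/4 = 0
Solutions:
 f(a) = C1 + Integral(C2*airyai(2*2^(1/3)*5^(2/3)*a/5) + C3*airybi(2*2^(1/3)*5^(2/3)*a/5), a)


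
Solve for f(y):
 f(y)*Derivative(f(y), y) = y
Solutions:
 f(y) = -sqrt(C1 + y^2)
 f(y) = sqrt(C1 + y^2)


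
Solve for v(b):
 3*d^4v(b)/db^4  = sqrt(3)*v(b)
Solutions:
 v(b) = C1*exp(-3^(7/8)*b/3) + C2*exp(3^(7/8)*b/3) + C3*sin(3^(7/8)*b/3) + C4*cos(3^(7/8)*b/3)


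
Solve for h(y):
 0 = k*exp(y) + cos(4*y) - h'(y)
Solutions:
 h(y) = C1 + k*exp(y) + sin(4*y)/4


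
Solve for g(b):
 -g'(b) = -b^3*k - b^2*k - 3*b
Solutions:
 g(b) = C1 + b^4*k/4 + b^3*k/3 + 3*b^2/2


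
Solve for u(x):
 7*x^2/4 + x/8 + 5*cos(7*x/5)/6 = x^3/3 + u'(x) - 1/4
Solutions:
 u(x) = C1 - x^4/12 + 7*x^3/12 + x^2/16 + x/4 + 25*sin(7*x/5)/42


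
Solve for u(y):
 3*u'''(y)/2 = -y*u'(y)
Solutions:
 u(y) = C1 + Integral(C2*airyai(-2^(1/3)*3^(2/3)*y/3) + C3*airybi(-2^(1/3)*3^(2/3)*y/3), y)


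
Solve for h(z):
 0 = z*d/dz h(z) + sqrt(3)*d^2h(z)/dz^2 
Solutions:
 h(z) = C1 + C2*erf(sqrt(2)*3^(3/4)*z/6)


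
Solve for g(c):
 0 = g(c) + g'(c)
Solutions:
 g(c) = C1*exp(-c)


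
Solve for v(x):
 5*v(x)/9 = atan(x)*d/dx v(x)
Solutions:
 v(x) = C1*exp(5*Integral(1/atan(x), x)/9)


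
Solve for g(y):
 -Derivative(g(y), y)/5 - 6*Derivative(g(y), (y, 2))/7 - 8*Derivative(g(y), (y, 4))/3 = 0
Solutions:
 g(y) = C1 + C2*exp(y*(-10*3^(2/3)*490^(1/3)/(49 + sqrt(4501))^(1/3) + 2100^(1/3)*(49 + sqrt(4501))^(1/3))/280)*sin(3^(1/6)*y*(30*490^(1/3)/(49 + sqrt(4501))^(1/3) + 3^(2/3)*700^(1/3)*(49 + sqrt(4501))^(1/3))/280) + C3*exp(y*(-10*3^(2/3)*490^(1/3)/(49 + sqrt(4501))^(1/3) + 2100^(1/3)*(49 + sqrt(4501))^(1/3))/280)*cos(3^(1/6)*y*(30*490^(1/3)/(49 + sqrt(4501))^(1/3) + 3^(2/3)*700^(1/3)*(49 + sqrt(4501))^(1/3))/280) + C4*exp(-y*(-10*3^(2/3)*490^(1/3)/(49 + sqrt(4501))^(1/3) + 2100^(1/3)*(49 + sqrt(4501))^(1/3))/140)


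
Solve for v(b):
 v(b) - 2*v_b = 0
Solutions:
 v(b) = C1*exp(b/2)


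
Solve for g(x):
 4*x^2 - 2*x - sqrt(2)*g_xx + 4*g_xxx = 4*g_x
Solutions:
 g(x) = C1 + C2*exp(x*(sqrt(2) + sqrt(66))/8) + C3*exp(x*(-sqrt(66) + sqrt(2))/8) + x^3/3 - sqrt(2)*x^2/4 - x^2/4 + sqrt(2)*x/8 + 9*x/4


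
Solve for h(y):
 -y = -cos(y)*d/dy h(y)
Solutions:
 h(y) = C1 + Integral(y/cos(y), y)


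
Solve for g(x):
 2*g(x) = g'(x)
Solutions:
 g(x) = C1*exp(2*x)


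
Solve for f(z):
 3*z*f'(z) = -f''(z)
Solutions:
 f(z) = C1 + C2*erf(sqrt(6)*z/2)


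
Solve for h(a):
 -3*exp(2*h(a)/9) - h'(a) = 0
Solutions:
 h(a) = 9*log(-sqrt(-1/(C1 - 3*a))) - 9*log(2)/2 + 9*log(3)
 h(a) = 9*log(-1/(C1 - 3*a))/2 - 9*log(2)/2 + 9*log(3)


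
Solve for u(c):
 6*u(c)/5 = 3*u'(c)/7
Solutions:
 u(c) = C1*exp(14*c/5)


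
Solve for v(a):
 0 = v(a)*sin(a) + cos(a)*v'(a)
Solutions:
 v(a) = C1*cos(a)


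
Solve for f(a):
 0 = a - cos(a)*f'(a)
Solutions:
 f(a) = C1 + Integral(a/cos(a), a)


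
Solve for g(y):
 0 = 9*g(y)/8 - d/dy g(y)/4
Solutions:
 g(y) = C1*exp(9*y/2)


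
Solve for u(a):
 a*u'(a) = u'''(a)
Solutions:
 u(a) = C1 + Integral(C2*airyai(a) + C3*airybi(a), a)


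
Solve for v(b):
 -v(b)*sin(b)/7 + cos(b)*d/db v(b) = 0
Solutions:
 v(b) = C1/cos(b)^(1/7)


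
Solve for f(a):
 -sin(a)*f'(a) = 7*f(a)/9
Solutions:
 f(a) = C1*(cos(a) + 1)^(7/18)/(cos(a) - 1)^(7/18)


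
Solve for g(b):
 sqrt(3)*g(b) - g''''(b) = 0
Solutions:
 g(b) = C1*exp(-3^(1/8)*b) + C2*exp(3^(1/8)*b) + C3*sin(3^(1/8)*b) + C4*cos(3^(1/8)*b)


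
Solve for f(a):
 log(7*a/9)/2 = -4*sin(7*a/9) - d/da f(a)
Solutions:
 f(a) = C1 - a*log(a)/2 - a*log(7)/2 + a/2 + a*log(3) + 36*cos(7*a/9)/7


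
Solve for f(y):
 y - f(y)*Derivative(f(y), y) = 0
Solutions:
 f(y) = -sqrt(C1 + y^2)
 f(y) = sqrt(C1 + y^2)


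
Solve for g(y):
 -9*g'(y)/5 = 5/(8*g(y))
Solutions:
 g(y) = -sqrt(C1 - 25*y)/6
 g(y) = sqrt(C1 - 25*y)/6


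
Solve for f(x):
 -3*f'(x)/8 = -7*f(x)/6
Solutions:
 f(x) = C1*exp(28*x/9)


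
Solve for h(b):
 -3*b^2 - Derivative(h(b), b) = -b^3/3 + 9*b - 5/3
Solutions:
 h(b) = C1 + b^4/12 - b^3 - 9*b^2/2 + 5*b/3


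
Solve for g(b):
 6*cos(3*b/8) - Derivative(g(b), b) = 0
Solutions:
 g(b) = C1 + 16*sin(3*b/8)


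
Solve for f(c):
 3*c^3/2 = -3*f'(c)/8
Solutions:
 f(c) = C1 - c^4


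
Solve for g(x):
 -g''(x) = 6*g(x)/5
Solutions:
 g(x) = C1*sin(sqrt(30)*x/5) + C2*cos(sqrt(30)*x/5)


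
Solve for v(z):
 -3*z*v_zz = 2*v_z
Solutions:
 v(z) = C1 + C2*z^(1/3)


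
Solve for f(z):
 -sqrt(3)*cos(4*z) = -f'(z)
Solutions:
 f(z) = C1 + sqrt(3)*sin(4*z)/4


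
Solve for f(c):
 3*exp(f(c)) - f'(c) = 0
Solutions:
 f(c) = log(-1/(C1 + 3*c))


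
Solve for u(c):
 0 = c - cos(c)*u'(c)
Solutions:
 u(c) = C1 + Integral(c/cos(c), c)


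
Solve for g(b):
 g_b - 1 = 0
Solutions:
 g(b) = C1 + b


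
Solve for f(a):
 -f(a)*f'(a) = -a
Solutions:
 f(a) = -sqrt(C1 + a^2)
 f(a) = sqrt(C1 + a^2)


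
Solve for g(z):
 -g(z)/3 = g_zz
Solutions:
 g(z) = C1*sin(sqrt(3)*z/3) + C2*cos(sqrt(3)*z/3)


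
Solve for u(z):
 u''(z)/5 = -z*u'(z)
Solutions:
 u(z) = C1 + C2*erf(sqrt(10)*z/2)


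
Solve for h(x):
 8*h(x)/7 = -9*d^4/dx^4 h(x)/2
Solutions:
 h(x) = (C1*sin(sqrt(6)*7^(3/4)*x/21) + C2*cos(sqrt(6)*7^(3/4)*x/21))*exp(-sqrt(6)*7^(3/4)*x/21) + (C3*sin(sqrt(6)*7^(3/4)*x/21) + C4*cos(sqrt(6)*7^(3/4)*x/21))*exp(sqrt(6)*7^(3/4)*x/21)


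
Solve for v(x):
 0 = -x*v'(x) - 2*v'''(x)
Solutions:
 v(x) = C1 + Integral(C2*airyai(-2^(2/3)*x/2) + C3*airybi(-2^(2/3)*x/2), x)


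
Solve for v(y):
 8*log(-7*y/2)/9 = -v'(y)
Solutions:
 v(y) = C1 - 8*y*log(-y)/9 + 8*y*(-log(7) + log(2) + 1)/9


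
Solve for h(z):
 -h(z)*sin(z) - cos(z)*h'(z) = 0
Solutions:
 h(z) = C1*cos(z)


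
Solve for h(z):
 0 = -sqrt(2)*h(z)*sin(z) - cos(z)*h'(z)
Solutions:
 h(z) = C1*cos(z)^(sqrt(2))


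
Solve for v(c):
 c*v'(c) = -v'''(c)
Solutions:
 v(c) = C1 + Integral(C2*airyai(-c) + C3*airybi(-c), c)


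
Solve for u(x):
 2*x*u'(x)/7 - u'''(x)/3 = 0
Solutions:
 u(x) = C1 + Integral(C2*airyai(6^(1/3)*7^(2/3)*x/7) + C3*airybi(6^(1/3)*7^(2/3)*x/7), x)


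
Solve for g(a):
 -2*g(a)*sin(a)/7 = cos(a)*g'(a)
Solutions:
 g(a) = C1*cos(a)^(2/7)


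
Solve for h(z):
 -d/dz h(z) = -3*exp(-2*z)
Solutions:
 h(z) = C1 - 3*exp(-2*z)/2


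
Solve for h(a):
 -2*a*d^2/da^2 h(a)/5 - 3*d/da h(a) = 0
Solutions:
 h(a) = C1 + C2/a^(13/2)


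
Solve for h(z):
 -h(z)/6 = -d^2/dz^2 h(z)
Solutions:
 h(z) = C1*exp(-sqrt(6)*z/6) + C2*exp(sqrt(6)*z/6)


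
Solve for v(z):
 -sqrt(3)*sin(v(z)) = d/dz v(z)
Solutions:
 v(z) = -acos((-C1 - exp(2*sqrt(3)*z))/(C1 - exp(2*sqrt(3)*z))) + 2*pi
 v(z) = acos((-C1 - exp(2*sqrt(3)*z))/(C1 - exp(2*sqrt(3)*z)))


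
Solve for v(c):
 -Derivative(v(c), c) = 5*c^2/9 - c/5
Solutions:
 v(c) = C1 - 5*c^3/27 + c^2/10


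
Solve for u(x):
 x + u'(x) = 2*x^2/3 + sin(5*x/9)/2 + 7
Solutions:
 u(x) = C1 + 2*x^3/9 - x^2/2 + 7*x - 9*cos(5*x/9)/10


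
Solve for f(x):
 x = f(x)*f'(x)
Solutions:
 f(x) = -sqrt(C1 + x^2)
 f(x) = sqrt(C1 + x^2)


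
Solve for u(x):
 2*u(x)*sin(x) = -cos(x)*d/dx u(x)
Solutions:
 u(x) = C1*cos(x)^2


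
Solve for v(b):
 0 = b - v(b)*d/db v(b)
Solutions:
 v(b) = -sqrt(C1 + b^2)
 v(b) = sqrt(C1 + b^2)


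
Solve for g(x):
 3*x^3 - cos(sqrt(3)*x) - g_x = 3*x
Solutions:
 g(x) = C1 + 3*x^4/4 - 3*x^2/2 - sqrt(3)*sin(sqrt(3)*x)/3


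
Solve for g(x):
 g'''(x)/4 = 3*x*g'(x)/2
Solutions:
 g(x) = C1 + Integral(C2*airyai(6^(1/3)*x) + C3*airybi(6^(1/3)*x), x)


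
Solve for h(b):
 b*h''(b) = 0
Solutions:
 h(b) = C1 + C2*b


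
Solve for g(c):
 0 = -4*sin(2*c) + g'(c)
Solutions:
 g(c) = C1 - 2*cos(2*c)


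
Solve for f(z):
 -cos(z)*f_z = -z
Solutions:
 f(z) = C1 + Integral(z/cos(z), z)


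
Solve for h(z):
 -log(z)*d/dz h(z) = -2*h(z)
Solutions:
 h(z) = C1*exp(2*li(z))


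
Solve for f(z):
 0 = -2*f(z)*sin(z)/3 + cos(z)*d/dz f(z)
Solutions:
 f(z) = C1/cos(z)^(2/3)


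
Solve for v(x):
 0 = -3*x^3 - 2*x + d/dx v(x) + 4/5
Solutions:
 v(x) = C1 + 3*x^4/4 + x^2 - 4*x/5


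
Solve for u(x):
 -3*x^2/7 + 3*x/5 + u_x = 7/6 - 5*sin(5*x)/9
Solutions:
 u(x) = C1 + x^3/7 - 3*x^2/10 + 7*x/6 + cos(5*x)/9


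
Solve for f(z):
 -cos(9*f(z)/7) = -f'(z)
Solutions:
 -z - 7*log(sin(9*f(z)/7) - 1)/18 + 7*log(sin(9*f(z)/7) + 1)/18 = C1


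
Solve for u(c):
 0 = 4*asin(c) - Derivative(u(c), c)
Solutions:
 u(c) = C1 + 4*c*asin(c) + 4*sqrt(1 - c^2)


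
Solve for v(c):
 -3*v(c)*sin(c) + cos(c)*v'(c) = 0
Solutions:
 v(c) = C1/cos(c)^3


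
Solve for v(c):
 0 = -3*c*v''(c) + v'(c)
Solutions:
 v(c) = C1 + C2*c^(4/3)


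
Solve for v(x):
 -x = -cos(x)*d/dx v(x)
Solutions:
 v(x) = C1 + Integral(x/cos(x), x)


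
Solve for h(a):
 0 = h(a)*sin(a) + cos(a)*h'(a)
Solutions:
 h(a) = C1*cos(a)


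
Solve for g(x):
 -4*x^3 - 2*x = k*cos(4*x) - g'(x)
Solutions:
 g(x) = C1 + k*sin(4*x)/4 + x^4 + x^2


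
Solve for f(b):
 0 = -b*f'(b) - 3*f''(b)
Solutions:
 f(b) = C1 + C2*erf(sqrt(6)*b/6)


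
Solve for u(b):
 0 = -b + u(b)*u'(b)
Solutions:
 u(b) = -sqrt(C1 + b^2)
 u(b) = sqrt(C1 + b^2)


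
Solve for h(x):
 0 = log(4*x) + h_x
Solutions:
 h(x) = C1 - x*log(x) - x*log(4) + x


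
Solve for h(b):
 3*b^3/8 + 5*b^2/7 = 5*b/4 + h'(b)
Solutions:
 h(b) = C1 + 3*b^4/32 + 5*b^3/21 - 5*b^2/8


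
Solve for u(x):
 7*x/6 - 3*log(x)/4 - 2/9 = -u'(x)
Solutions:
 u(x) = C1 - 7*x^2/12 + 3*x*log(x)/4 - 19*x/36


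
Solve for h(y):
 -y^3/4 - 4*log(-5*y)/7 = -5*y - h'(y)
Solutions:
 h(y) = C1 + y^4/16 - 5*y^2/2 + 4*y*log(-y)/7 + 4*y*(-1 + log(5))/7


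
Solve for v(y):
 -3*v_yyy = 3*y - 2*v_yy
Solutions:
 v(y) = C1 + C2*y + C3*exp(2*y/3) + y^3/4 + 9*y^2/8


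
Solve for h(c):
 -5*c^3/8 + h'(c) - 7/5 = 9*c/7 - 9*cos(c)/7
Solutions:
 h(c) = C1 + 5*c^4/32 + 9*c^2/14 + 7*c/5 - 9*sin(c)/7


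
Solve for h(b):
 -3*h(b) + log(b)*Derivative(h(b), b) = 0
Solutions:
 h(b) = C1*exp(3*li(b))


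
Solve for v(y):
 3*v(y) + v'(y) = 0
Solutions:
 v(y) = C1*exp(-3*y)


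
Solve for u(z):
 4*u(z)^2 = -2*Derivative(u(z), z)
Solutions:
 u(z) = 1/(C1 + 2*z)


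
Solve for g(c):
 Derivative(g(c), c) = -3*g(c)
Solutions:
 g(c) = C1*exp(-3*c)


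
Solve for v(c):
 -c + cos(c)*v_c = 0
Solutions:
 v(c) = C1 + Integral(c/cos(c), c)


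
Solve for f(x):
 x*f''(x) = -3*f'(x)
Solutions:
 f(x) = C1 + C2/x^2


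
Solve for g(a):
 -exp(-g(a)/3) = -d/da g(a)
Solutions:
 g(a) = 3*log(C1 + a/3)


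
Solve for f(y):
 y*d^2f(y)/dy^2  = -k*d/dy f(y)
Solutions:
 f(y) = C1 + y^(1 - re(k))*(C2*sin(log(y)*Abs(im(k))) + C3*cos(log(y)*im(k)))


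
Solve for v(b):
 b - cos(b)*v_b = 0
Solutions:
 v(b) = C1 + Integral(b/cos(b), b)


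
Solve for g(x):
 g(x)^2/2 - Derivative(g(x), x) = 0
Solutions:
 g(x) = -2/(C1 + x)


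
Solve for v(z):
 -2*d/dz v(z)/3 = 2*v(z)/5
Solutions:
 v(z) = C1*exp(-3*z/5)


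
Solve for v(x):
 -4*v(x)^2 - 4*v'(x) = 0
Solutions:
 v(x) = 1/(C1 + x)


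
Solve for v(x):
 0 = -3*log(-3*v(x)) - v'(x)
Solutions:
 Integral(1/(log(-_y) + log(3)), (_y, v(x)))/3 = C1 - x


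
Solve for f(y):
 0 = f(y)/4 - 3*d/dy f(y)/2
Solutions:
 f(y) = C1*exp(y/6)


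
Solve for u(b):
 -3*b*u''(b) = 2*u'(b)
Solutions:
 u(b) = C1 + C2*b^(1/3)


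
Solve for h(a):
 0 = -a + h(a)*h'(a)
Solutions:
 h(a) = -sqrt(C1 + a^2)
 h(a) = sqrt(C1 + a^2)


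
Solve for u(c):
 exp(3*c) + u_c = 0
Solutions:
 u(c) = C1 - exp(3*c)/3


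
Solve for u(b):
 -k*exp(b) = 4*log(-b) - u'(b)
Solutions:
 u(b) = C1 + 4*b*log(-b) - 4*b + k*exp(b)


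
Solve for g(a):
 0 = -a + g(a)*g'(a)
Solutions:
 g(a) = -sqrt(C1 + a^2)
 g(a) = sqrt(C1 + a^2)


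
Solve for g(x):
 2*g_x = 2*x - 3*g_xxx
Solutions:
 g(x) = C1 + C2*sin(sqrt(6)*x/3) + C3*cos(sqrt(6)*x/3) + x^2/2


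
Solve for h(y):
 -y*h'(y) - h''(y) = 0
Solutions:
 h(y) = C1 + C2*erf(sqrt(2)*y/2)


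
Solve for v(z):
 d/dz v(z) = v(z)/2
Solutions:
 v(z) = C1*exp(z/2)


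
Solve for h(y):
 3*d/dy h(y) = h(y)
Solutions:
 h(y) = C1*exp(y/3)


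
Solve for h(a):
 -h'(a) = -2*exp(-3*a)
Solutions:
 h(a) = C1 - 2*exp(-3*a)/3


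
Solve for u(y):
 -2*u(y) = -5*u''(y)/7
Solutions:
 u(y) = C1*exp(-sqrt(70)*y/5) + C2*exp(sqrt(70)*y/5)


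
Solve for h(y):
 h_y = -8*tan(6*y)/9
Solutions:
 h(y) = C1 + 4*log(cos(6*y))/27


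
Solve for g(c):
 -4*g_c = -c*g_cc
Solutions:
 g(c) = C1 + C2*c^5


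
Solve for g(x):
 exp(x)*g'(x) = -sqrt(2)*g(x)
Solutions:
 g(x) = C1*exp(sqrt(2)*exp(-x))


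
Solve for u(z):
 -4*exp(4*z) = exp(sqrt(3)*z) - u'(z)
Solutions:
 u(z) = C1 + exp(4*z) + sqrt(3)*exp(sqrt(3)*z)/3


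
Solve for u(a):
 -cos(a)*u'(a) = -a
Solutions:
 u(a) = C1 + Integral(a/cos(a), a)


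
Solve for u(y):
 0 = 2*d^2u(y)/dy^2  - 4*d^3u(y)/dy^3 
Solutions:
 u(y) = C1 + C2*y + C3*exp(y/2)


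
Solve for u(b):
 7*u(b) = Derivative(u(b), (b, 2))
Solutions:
 u(b) = C1*exp(-sqrt(7)*b) + C2*exp(sqrt(7)*b)


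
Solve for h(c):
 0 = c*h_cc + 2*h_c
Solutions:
 h(c) = C1 + C2/c


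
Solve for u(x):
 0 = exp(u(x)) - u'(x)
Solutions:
 u(x) = log(-1/(C1 + x))


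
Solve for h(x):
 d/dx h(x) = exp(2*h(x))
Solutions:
 h(x) = log(-sqrt(-1/(C1 + x))) - log(2)/2
 h(x) = log(-1/(C1 + x))/2 - log(2)/2


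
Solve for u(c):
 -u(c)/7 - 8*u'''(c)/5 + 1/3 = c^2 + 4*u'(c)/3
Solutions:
 u(c) = C1*exp(70^(1/3)*c*(-28*5^(1/3)/(27 + sqrt(8569))^(1/3) + 14^(1/3)*(27 + sqrt(8569))^(1/3))/168)*sin(sqrt(3)*70^(1/3)*c*(28*5^(1/3)/(27 + sqrt(8569))^(1/3) + 14^(1/3)*(27 + sqrt(8569))^(1/3))/168) + C2*exp(70^(1/3)*c*(-28*5^(1/3)/(27 + sqrt(8569))^(1/3) + 14^(1/3)*(27 + sqrt(8569))^(1/3))/168)*cos(sqrt(3)*70^(1/3)*c*(28*5^(1/3)/(27 + sqrt(8569))^(1/3) + 14^(1/3)*(27 + sqrt(8569))^(1/3))/168) + C3*exp(-70^(1/3)*c*(-28*5^(1/3)/(27 + sqrt(8569))^(1/3) + 14^(1/3)*(27 + sqrt(8569))^(1/3))/84) - 7*c^2 + 392*c/3 - 10955/9


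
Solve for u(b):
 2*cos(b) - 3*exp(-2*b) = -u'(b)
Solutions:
 u(b) = C1 - 2*sin(b) - 3*exp(-2*b)/2


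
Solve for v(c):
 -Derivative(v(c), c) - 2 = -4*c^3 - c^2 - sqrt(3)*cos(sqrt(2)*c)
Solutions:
 v(c) = C1 + c^4 + c^3/3 - 2*c + sqrt(6)*sin(sqrt(2)*c)/2


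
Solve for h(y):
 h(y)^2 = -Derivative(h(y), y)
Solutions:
 h(y) = 1/(C1 + y)


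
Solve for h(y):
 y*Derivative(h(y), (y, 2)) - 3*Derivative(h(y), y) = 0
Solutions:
 h(y) = C1 + C2*y^4


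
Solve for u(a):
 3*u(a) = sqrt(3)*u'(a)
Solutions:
 u(a) = C1*exp(sqrt(3)*a)


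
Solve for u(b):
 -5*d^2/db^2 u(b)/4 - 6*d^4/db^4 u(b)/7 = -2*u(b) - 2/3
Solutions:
 u(b) = C1*exp(-sqrt(3)*b*sqrt(-35 + sqrt(6601))/12) + C2*exp(sqrt(3)*b*sqrt(-35 + sqrt(6601))/12) + C3*sin(sqrt(3)*b*sqrt(35 + sqrt(6601))/12) + C4*cos(sqrt(3)*b*sqrt(35 + sqrt(6601))/12) - 1/3


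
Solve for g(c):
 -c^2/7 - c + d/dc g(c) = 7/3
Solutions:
 g(c) = C1 + c^3/21 + c^2/2 + 7*c/3


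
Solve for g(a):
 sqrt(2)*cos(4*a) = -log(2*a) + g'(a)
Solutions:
 g(a) = C1 + a*log(a) - a + a*log(2) + sqrt(2)*sin(4*a)/4


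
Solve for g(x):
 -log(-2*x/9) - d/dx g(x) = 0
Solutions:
 g(x) = C1 - x*log(-x) + x*(-log(2) + 1 + 2*log(3))


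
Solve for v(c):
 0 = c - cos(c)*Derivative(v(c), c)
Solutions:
 v(c) = C1 + Integral(c/cos(c), c)


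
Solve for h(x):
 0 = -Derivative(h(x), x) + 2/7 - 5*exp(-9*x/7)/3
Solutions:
 h(x) = C1 + 2*x/7 + 35*exp(-9*x/7)/27


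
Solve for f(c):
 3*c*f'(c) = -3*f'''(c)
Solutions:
 f(c) = C1 + Integral(C2*airyai(-c) + C3*airybi(-c), c)


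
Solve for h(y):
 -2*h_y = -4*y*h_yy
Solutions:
 h(y) = C1 + C2*y^(3/2)


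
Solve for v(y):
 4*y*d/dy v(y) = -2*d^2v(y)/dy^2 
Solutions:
 v(y) = C1 + C2*erf(y)


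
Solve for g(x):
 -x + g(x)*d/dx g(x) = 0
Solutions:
 g(x) = -sqrt(C1 + x^2)
 g(x) = sqrt(C1 + x^2)


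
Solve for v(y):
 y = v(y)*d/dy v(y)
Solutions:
 v(y) = -sqrt(C1 + y^2)
 v(y) = sqrt(C1 + y^2)


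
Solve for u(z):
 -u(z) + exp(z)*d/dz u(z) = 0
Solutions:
 u(z) = C1*exp(-exp(-z))


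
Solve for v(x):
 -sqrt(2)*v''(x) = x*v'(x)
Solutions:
 v(x) = C1 + C2*erf(2^(1/4)*x/2)


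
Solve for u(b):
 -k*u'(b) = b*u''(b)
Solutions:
 u(b) = C1 + b^(1 - re(k))*(C2*sin(log(b)*Abs(im(k))) + C3*cos(log(b)*im(k)))


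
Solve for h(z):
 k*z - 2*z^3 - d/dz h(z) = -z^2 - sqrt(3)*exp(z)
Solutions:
 h(z) = C1 + k*z^2/2 - z^4/2 + z^3/3 + sqrt(3)*exp(z)


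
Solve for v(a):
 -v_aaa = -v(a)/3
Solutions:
 v(a) = C3*exp(3^(2/3)*a/3) + (C1*sin(3^(1/6)*a/2) + C2*cos(3^(1/6)*a/2))*exp(-3^(2/3)*a/6)


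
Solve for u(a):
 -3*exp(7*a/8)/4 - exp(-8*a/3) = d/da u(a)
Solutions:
 u(a) = C1 - 6*exp(7*a/8)/7 + 3*exp(-8*a/3)/8


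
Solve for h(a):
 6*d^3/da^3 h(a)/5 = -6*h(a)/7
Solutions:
 h(a) = C3*exp(-5^(1/3)*7^(2/3)*a/7) + (C1*sin(sqrt(3)*5^(1/3)*7^(2/3)*a/14) + C2*cos(sqrt(3)*5^(1/3)*7^(2/3)*a/14))*exp(5^(1/3)*7^(2/3)*a/14)


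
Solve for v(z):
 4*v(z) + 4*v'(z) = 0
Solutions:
 v(z) = C1*exp(-z)


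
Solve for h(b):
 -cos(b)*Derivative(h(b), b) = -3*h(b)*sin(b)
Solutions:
 h(b) = C1/cos(b)^3


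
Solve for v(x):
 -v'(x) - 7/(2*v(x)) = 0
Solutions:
 v(x) = -sqrt(C1 - 7*x)
 v(x) = sqrt(C1 - 7*x)


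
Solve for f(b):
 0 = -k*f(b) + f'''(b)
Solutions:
 f(b) = C1*exp(b*k^(1/3)) + C2*exp(b*k^(1/3)*(-1 + sqrt(3)*I)/2) + C3*exp(-b*k^(1/3)*(1 + sqrt(3)*I)/2)


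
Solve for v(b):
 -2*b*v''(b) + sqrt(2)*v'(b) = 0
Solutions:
 v(b) = C1 + C2*b^(sqrt(2)/2 + 1)


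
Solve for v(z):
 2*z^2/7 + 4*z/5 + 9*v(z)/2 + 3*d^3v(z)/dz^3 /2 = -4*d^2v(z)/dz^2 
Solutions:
 v(z) = C3*exp(-3*z) - 4*z^2/63 - 8*z/45 + (C1*sin(sqrt(35)*z/6) + C2*cos(sqrt(35)*z/6))*exp(z/6) + 64/567


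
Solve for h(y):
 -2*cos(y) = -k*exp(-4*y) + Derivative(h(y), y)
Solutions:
 h(y) = C1 - k*exp(-4*y)/4 - 2*sin(y)


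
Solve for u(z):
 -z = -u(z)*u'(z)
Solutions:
 u(z) = -sqrt(C1 + z^2)
 u(z) = sqrt(C1 + z^2)


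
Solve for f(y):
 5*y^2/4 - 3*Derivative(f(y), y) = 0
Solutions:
 f(y) = C1 + 5*y^3/36


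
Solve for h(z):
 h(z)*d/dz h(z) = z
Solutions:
 h(z) = -sqrt(C1 + z^2)
 h(z) = sqrt(C1 + z^2)


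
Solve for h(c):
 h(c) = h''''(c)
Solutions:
 h(c) = C1*exp(-c) + C2*exp(c) + C3*sin(c) + C4*cos(c)


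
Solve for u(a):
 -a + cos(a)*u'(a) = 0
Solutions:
 u(a) = C1 + Integral(a/cos(a), a)


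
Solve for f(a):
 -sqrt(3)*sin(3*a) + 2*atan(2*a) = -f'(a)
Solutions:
 f(a) = C1 - 2*a*atan(2*a) + log(4*a^2 + 1)/2 - sqrt(3)*cos(3*a)/3


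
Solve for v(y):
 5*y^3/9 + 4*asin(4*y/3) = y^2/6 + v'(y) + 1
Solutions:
 v(y) = C1 + 5*y^4/36 - y^3/18 + 4*y*asin(4*y/3) - y + sqrt(9 - 16*y^2)


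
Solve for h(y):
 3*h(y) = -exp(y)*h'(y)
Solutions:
 h(y) = C1*exp(3*exp(-y))


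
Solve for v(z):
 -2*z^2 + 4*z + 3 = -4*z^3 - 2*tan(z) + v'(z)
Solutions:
 v(z) = C1 + z^4 - 2*z^3/3 + 2*z^2 + 3*z - 2*log(cos(z))


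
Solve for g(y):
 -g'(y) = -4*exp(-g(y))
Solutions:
 g(y) = log(C1 + 4*y)


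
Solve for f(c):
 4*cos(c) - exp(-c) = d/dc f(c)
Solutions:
 f(c) = C1 + 4*sin(c) + exp(-c)


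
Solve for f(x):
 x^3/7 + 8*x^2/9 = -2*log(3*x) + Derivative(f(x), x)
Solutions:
 f(x) = C1 + x^4/28 + 8*x^3/27 + 2*x*log(x) - 2*x + x*log(9)


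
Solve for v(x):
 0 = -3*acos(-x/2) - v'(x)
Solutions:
 v(x) = C1 - 3*x*acos(-x/2) - 3*sqrt(4 - x^2)


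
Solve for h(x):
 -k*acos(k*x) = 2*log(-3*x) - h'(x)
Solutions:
 h(x) = C1 + k*Piecewise((x*acos(k*x) - sqrt(-k^2*x^2 + 1)/k, Ne(k, 0)), (pi*x/2, True)) + 2*x*log(-x) - 2*x + 2*x*log(3)


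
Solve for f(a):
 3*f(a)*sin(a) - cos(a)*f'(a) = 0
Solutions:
 f(a) = C1/cos(a)^3


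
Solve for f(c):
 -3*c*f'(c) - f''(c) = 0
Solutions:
 f(c) = C1 + C2*erf(sqrt(6)*c/2)


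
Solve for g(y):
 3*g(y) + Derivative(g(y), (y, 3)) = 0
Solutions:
 g(y) = C3*exp(-3^(1/3)*y) + (C1*sin(3^(5/6)*y/2) + C2*cos(3^(5/6)*y/2))*exp(3^(1/3)*y/2)


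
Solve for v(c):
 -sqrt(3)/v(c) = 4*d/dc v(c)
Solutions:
 v(c) = -sqrt(C1 - 2*sqrt(3)*c)/2
 v(c) = sqrt(C1 - 2*sqrt(3)*c)/2


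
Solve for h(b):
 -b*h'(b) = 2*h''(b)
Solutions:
 h(b) = C1 + C2*erf(b/2)


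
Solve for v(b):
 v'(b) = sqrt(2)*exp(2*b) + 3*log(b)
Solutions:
 v(b) = C1 + 3*b*log(b) - 3*b + sqrt(2)*exp(2*b)/2


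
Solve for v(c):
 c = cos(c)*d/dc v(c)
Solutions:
 v(c) = C1 + Integral(c/cos(c), c)


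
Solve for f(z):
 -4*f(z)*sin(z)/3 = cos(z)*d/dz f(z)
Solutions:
 f(z) = C1*cos(z)^(4/3)


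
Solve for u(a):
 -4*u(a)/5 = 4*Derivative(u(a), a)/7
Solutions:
 u(a) = C1*exp(-7*a/5)


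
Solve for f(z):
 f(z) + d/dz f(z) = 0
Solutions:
 f(z) = C1*exp(-z)


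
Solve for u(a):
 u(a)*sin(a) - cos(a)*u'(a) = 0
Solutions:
 u(a) = C1/cos(a)


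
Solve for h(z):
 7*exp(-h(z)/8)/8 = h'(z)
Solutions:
 h(z) = 8*log(C1 + 7*z/64)


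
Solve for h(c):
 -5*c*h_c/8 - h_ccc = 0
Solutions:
 h(c) = C1 + Integral(C2*airyai(-5^(1/3)*c/2) + C3*airybi(-5^(1/3)*c/2), c)


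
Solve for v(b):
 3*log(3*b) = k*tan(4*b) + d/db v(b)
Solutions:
 v(b) = C1 + 3*b*log(b) - 3*b + 3*b*log(3) + k*log(cos(4*b))/4


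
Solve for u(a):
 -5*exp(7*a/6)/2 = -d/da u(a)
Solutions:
 u(a) = C1 + 15*exp(7*a/6)/7


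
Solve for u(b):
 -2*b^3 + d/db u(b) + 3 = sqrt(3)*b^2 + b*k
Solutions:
 u(b) = C1 + b^4/2 + sqrt(3)*b^3/3 + b^2*k/2 - 3*b


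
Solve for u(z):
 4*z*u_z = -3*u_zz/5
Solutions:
 u(z) = C1 + C2*erf(sqrt(30)*z/3)


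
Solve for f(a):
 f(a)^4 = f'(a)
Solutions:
 f(a) = (-1/(C1 + 3*a))^(1/3)
 f(a) = (-1/(C1 + a))^(1/3)*(-3^(2/3) - 3*3^(1/6)*I)/6
 f(a) = (-1/(C1 + a))^(1/3)*(-3^(2/3) + 3*3^(1/6)*I)/6


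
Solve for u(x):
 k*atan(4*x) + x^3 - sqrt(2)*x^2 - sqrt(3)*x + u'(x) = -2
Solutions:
 u(x) = C1 - k*(x*atan(4*x) - log(16*x^2 + 1)/8) - x^4/4 + sqrt(2)*x^3/3 + sqrt(3)*x^2/2 - 2*x


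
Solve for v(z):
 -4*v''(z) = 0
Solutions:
 v(z) = C1 + C2*z


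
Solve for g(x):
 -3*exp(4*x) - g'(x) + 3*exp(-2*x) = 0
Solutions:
 g(x) = C1 - 3*exp(4*x)/4 - 3*exp(-2*x)/2


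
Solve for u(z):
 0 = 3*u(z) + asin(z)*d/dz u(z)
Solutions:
 u(z) = C1*exp(-3*Integral(1/asin(z), z))


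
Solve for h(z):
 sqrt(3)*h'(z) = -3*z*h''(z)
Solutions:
 h(z) = C1 + C2*z^(1 - sqrt(3)/3)


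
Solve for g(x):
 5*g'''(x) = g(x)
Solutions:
 g(x) = C3*exp(5^(2/3)*x/5) + (C1*sin(sqrt(3)*5^(2/3)*x/10) + C2*cos(sqrt(3)*5^(2/3)*x/10))*exp(-5^(2/3)*x/10)


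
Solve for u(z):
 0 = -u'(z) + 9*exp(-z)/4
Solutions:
 u(z) = C1 - 9*exp(-z)/4


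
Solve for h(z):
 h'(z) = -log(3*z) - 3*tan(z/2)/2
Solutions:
 h(z) = C1 - z*log(z) - z*log(3) + z + 3*log(cos(z/2))


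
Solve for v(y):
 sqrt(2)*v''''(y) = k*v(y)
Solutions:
 v(y) = C1*exp(-2^(7/8)*k^(1/4)*y/2) + C2*exp(2^(7/8)*k^(1/4)*y/2) + C3*exp(-2^(7/8)*I*k^(1/4)*y/2) + C4*exp(2^(7/8)*I*k^(1/4)*y/2)


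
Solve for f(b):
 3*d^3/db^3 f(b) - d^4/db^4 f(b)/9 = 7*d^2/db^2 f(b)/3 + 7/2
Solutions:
 f(b) = C1 + C2*b + C3*exp(b*(27 - sqrt(645))/2) + C4*exp(b*(sqrt(645) + 27)/2) - 3*b^2/4


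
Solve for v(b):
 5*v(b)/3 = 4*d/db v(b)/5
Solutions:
 v(b) = C1*exp(25*b/12)


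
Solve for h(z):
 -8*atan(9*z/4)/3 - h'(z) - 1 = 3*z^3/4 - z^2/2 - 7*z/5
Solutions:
 h(z) = C1 - 3*z^4/16 + z^3/6 + 7*z^2/10 - 8*z*atan(9*z/4)/3 - z + 16*log(81*z^2 + 16)/27


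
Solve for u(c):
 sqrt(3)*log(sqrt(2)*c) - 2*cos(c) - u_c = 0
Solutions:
 u(c) = C1 + sqrt(3)*c*(log(c) - 1) + sqrt(3)*c*log(2)/2 - 2*sin(c)


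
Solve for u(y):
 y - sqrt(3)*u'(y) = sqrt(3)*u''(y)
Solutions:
 u(y) = C1 + C2*exp(-y) + sqrt(3)*y^2/6 - sqrt(3)*y/3


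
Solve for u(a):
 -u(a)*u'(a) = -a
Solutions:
 u(a) = -sqrt(C1 + a^2)
 u(a) = sqrt(C1 + a^2)
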